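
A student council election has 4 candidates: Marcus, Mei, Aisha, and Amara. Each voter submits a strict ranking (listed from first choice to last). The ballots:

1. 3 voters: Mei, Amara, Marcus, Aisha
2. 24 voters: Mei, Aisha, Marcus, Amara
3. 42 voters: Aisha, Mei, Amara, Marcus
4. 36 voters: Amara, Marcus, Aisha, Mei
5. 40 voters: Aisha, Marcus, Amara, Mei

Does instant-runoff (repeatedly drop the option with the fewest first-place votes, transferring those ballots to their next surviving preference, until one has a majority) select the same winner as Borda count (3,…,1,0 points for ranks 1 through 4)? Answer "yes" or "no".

Instant-runoff — R1 Marcus 0, Mei 27, Aisha 82, Amara 36 (Aisha winner). Winner: Aisha.
Borda — scores: Marcus 179, Mei 165, Aisha 330, Amara 196. Winner: Aisha.
The two methods agree.

yes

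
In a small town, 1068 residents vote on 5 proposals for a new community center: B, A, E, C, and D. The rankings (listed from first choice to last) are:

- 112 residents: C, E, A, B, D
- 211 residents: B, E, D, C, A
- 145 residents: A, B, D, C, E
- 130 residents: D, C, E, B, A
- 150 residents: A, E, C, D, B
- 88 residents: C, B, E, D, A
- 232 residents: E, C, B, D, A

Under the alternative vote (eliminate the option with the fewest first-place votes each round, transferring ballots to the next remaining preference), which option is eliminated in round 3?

Round 1: B 211, A 295, E 232, C 200, D 130. Eliminate D.
Round 2: B 211, A 295, E 232, C 330. Eliminate B.
Round 3: A 295, E 443, C 330. Eliminate A.

A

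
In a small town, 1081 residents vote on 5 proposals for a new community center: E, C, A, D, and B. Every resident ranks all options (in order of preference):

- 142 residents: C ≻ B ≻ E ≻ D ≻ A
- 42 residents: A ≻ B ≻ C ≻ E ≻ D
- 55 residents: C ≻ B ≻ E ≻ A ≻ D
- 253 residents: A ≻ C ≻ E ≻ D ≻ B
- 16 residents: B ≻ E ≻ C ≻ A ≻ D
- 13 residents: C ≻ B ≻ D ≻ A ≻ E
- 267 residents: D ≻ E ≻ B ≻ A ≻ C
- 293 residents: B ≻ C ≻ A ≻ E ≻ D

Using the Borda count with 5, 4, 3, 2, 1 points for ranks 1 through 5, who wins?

C

E: 142·3 + 42·2 + 55·3 + 253·3 + 16·4 + 13·1 + 267·4 + 293·2 = 3165
C: 142·5 + 42·3 + 55·5 + 253·4 + 16·3 + 13·5 + 267·1 + 293·4 = 3675
A: 142·1 + 42·5 + 55·2 + 253·5 + 16·2 + 13·2 + 267·2 + 293·3 = 3198
D: 142·2 + 42·1 + 55·1 + 253·2 + 16·1 + 13·3 + 267·5 + 293·1 = 2570
B: 142·4 + 42·4 + 55·4 + 253·1 + 16·5 + 13·4 + 267·3 + 293·5 = 3607
C has the highest Borda score (3675).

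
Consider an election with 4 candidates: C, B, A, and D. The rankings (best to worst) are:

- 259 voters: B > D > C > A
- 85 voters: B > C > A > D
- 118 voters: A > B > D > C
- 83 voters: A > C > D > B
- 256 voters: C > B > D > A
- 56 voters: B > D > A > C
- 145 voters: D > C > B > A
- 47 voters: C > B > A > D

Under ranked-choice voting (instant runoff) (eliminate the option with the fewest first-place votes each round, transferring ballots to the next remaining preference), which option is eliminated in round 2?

A

Round 1: C 303, B 400, A 201, D 145. Eliminate D.
Round 2: C 448, B 400, A 201. Eliminate A.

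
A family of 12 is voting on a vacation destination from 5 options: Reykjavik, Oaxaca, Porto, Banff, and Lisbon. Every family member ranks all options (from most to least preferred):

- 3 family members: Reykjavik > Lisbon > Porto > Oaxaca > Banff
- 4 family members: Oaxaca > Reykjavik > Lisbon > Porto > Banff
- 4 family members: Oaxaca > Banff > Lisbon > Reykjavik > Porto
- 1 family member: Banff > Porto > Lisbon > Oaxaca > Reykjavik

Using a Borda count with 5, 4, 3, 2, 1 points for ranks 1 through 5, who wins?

Reykjavik: 3·5 + 4·4 + 4·2 + 1·1 = 40
Oaxaca: 3·2 + 4·5 + 4·5 + 1·2 = 48
Porto: 3·3 + 4·2 + 4·1 + 1·4 = 25
Banff: 3·1 + 4·1 + 4·4 + 1·5 = 28
Lisbon: 3·4 + 4·3 + 4·3 + 1·3 = 39
Oaxaca has the highest Borda score (48).

Oaxaca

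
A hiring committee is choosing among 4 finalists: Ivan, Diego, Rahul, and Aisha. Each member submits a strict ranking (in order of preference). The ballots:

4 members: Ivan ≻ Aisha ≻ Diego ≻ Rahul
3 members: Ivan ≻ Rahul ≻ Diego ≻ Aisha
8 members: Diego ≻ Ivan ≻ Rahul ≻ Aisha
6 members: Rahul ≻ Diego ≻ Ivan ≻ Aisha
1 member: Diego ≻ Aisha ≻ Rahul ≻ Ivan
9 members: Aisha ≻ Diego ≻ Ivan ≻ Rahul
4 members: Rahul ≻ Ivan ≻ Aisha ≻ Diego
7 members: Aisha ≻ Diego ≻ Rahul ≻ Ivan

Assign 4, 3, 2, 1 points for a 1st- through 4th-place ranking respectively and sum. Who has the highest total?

Ivan: 4·4 + 3·4 + 8·3 + 6·2 + 1·1 + 9·2 + 4·3 + 7·1 = 102
Diego: 4·2 + 3·2 + 8·4 + 6·3 + 1·4 + 9·3 + 4·1 + 7·3 = 120
Rahul: 4·1 + 3·3 + 8·2 + 6·4 + 1·2 + 9·1 + 4·4 + 7·2 = 94
Aisha: 4·3 + 3·1 + 8·1 + 6·1 + 1·3 + 9·4 + 4·2 + 7·4 = 104
Diego has the highest Borda score (120).

Diego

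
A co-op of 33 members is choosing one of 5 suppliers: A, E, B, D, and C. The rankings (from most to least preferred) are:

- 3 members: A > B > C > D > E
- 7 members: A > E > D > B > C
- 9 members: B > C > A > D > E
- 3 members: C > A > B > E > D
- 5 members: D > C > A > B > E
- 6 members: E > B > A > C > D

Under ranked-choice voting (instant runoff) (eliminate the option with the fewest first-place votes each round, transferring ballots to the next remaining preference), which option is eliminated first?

Round 1: A 10, E 6, B 9, D 5, C 3. Eliminate C.

C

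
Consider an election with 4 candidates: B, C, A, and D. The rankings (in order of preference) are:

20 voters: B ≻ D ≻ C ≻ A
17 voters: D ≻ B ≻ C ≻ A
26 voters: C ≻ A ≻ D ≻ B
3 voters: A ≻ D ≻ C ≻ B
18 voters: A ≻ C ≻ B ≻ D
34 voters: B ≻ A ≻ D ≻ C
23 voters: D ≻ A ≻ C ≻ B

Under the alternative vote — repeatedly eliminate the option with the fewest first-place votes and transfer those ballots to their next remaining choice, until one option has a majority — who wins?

Round 1: B 54, C 26, A 21, D 40. Eliminate A.
Round 2: B 54, C 44, D 43. Eliminate D.
Round 3: B 71, C 70. B has a majority.

B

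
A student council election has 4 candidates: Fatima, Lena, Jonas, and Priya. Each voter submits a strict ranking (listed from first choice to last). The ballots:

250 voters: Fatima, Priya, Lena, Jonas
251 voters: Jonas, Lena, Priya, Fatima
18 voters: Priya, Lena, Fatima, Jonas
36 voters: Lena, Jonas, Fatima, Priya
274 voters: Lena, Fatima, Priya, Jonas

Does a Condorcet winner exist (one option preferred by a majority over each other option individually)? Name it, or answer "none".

Lena

Lena vs Fatima: 579–250 for Lena.
Lena vs Jonas: 578–251 for Lena.
Lena vs Priya: 561–268 for Lena.
Lena beats every other option head-to-head.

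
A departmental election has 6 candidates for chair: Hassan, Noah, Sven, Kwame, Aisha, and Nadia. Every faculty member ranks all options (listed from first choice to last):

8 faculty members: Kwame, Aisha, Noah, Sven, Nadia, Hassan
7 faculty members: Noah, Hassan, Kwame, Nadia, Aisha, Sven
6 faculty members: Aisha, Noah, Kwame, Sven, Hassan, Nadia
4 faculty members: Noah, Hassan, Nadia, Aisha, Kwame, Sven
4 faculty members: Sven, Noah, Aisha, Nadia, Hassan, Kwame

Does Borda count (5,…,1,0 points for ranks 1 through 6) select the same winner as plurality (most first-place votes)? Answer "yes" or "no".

yes

Borda — scores: Hassan 54, Noah 119, Sven 48, Kwame 83, Aisha 89, Nadia 42. Winner: Noah.
Plurality — first-place votes: Hassan 0, Noah 11, Sven 4, Kwame 8, Aisha 6, Nadia 0. Winner: Noah.
The two methods agree.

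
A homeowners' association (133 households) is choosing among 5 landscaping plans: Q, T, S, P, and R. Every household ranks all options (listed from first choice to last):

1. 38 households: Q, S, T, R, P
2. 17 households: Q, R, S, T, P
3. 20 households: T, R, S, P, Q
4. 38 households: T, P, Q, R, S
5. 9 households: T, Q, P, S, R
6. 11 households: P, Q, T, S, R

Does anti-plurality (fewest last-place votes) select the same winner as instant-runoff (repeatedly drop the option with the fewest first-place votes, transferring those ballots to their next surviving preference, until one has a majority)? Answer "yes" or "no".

Anti-plurality — last-place votes: Q 20, T 0, S 38, P 55, R 20. Winner: T.
Instant-runoff — R1 Q 55, T 67, S 0, P 11, R 0 (T winner). Winner: T.
The two methods agree.

yes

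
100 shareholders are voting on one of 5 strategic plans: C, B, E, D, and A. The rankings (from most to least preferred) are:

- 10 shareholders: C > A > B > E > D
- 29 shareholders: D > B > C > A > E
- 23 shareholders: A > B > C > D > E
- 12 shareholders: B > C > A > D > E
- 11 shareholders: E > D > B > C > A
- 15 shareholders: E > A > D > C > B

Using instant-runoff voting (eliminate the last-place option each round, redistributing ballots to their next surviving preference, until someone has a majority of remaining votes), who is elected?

A

Round 1: C 10, B 12, E 26, D 29, A 23. Eliminate C.
Round 2: B 12, E 26, D 29, A 33. Eliminate B.
Round 3: E 26, D 29, A 45. Eliminate E.
Round 4: D 40, A 60. A has a majority.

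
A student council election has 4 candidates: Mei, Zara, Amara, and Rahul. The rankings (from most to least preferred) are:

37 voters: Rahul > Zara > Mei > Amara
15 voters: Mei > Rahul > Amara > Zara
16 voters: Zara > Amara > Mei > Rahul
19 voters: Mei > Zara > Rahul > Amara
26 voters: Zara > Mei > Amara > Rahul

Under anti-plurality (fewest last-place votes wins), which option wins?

Last-place votes: Mei 0, Zara 15, Amara 56, Rahul 42.
Mei is ranked last by the fewest voters, so Mei wins.

Mei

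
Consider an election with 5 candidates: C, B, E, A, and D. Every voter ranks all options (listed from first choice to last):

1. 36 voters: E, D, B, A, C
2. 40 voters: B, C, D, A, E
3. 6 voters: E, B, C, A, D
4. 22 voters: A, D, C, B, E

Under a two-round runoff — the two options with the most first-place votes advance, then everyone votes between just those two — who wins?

Round 1 first-place votes: C 0, B 40, E 42, A 22, D 0.
E and B advance.
Runoff: E is preferred to B by 42 voters; B by 62.
B wins the runoff.

B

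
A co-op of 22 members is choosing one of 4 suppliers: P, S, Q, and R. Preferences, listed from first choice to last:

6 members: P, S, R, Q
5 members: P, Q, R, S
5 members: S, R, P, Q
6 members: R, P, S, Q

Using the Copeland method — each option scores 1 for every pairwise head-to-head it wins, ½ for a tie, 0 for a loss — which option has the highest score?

P: beats S and Q; ties R → score 2.5.
S: beats Q; ties R; loses to P → score 1.5.
Q: loses to P, S, and R → score 0.
R: beats Q; ties P and S → score 2.
P has the best pairwise record.

P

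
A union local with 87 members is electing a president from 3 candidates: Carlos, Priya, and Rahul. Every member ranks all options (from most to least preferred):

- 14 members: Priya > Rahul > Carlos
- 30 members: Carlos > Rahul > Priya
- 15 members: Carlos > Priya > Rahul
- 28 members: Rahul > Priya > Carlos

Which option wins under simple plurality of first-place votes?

Carlos

First-place votes: Carlos 45, Priya 14, Rahul 28.
Carlos has the most first-place votes.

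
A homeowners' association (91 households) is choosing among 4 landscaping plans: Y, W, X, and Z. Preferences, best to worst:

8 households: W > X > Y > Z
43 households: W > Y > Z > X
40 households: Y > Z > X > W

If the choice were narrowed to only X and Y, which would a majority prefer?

Y

Voters preferring X to Y: 8; preferring Y to X: 83.
Y wins the head-to-head.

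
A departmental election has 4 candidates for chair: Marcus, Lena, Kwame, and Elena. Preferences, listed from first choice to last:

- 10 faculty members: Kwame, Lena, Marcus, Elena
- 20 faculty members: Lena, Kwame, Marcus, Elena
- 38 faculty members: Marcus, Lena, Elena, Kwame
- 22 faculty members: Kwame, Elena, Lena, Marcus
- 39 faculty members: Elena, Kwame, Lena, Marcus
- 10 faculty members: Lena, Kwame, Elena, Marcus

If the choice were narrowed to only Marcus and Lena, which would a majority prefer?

Lena

Voters preferring Marcus to Lena: 38; preferring Lena to Marcus: 101.
Lena wins the head-to-head.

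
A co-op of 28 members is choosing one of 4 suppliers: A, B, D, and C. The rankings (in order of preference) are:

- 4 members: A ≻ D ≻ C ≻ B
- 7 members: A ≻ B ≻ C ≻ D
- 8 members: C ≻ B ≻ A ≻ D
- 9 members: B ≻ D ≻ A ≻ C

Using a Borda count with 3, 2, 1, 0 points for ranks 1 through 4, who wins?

B

A: 4·3 + 7·3 + 8·1 + 9·1 = 50
B: 4·0 + 7·2 + 8·2 + 9·3 = 57
D: 4·2 + 7·0 + 8·0 + 9·2 = 26
C: 4·1 + 7·1 + 8·3 + 9·0 = 35
B has the highest Borda score (57).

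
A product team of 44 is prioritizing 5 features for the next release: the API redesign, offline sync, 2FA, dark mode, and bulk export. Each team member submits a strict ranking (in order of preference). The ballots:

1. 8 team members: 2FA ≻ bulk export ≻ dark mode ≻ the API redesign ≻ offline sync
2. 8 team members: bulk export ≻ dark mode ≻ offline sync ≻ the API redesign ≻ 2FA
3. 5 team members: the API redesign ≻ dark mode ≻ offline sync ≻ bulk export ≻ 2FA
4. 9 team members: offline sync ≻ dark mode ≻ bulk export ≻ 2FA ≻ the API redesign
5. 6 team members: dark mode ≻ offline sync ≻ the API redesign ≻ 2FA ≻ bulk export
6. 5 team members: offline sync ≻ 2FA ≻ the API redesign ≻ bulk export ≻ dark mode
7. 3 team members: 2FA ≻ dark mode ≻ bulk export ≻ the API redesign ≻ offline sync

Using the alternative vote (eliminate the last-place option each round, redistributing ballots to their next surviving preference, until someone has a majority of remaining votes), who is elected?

dark mode

Round 1: the API redesign 5, offline sync 14, 2FA 11, dark mode 6, bulk export 8. Eliminate the API redesign.
Round 2: offline sync 14, 2FA 11, dark mode 11, bulk export 8. Eliminate bulk export.
Round 3: offline sync 14, 2FA 11, dark mode 19. Eliminate 2FA.
Round 4: offline sync 14, dark mode 30. Dark mode has a majority.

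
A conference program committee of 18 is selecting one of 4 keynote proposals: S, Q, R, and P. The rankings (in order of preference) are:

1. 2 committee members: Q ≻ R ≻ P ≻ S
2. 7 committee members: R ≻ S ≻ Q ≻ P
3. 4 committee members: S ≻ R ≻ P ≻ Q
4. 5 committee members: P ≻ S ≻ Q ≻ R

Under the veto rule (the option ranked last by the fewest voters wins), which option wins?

S

Last-place votes: S 2, Q 4, R 5, P 7.
S is ranked last by the fewest voters, so S wins.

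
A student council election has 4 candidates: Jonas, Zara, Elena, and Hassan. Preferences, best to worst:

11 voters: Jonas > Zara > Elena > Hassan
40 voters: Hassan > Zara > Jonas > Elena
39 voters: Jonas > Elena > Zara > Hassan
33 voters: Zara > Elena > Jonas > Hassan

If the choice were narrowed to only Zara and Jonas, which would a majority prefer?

Voters preferring Zara to Jonas: 73; preferring Jonas to Zara: 50.
Zara wins the head-to-head.

Zara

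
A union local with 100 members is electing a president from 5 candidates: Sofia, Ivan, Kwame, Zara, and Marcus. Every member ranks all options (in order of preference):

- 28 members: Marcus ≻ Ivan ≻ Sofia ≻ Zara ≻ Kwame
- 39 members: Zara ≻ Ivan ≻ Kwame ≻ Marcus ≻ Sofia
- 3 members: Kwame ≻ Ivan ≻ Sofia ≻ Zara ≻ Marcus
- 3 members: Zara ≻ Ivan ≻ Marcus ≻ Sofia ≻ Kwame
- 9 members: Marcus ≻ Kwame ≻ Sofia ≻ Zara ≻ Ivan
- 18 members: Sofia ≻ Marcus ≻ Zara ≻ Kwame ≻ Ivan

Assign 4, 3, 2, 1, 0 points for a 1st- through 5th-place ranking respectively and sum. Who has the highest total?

Marcus

Sofia: 28·2 + 39·0 + 3·2 + 3·1 + 9·2 + 18·4 = 155
Ivan: 28·3 + 39·3 + 3·3 + 3·3 + 9·0 + 18·0 = 219
Kwame: 28·0 + 39·2 + 3·4 + 3·0 + 9·3 + 18·1 = 135
Zara: 28·1 + 39·4 + 3·1 + 3·4 + 9·1 + 18·2 = 244
Marcus: 28·4 + 39·1 + 3·0 + 3·2 + 9·4 + 18·3 = 247
Marcus has the highest Borda score (247).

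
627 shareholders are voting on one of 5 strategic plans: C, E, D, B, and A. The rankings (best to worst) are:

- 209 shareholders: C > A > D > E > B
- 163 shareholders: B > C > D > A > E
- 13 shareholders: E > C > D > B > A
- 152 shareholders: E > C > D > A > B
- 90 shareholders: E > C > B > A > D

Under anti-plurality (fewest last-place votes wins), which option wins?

C

Last-place votes: C 0, E 163, D 90, B 361, A 13.
C is ranked last by the fewest voters, so C wins.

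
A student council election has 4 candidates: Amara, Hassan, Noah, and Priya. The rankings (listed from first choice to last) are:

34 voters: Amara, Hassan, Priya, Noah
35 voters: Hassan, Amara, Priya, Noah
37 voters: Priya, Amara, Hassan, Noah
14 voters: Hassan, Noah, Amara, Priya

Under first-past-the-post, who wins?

First-place votes: Amara 34, Hassan 49, Noah 0, Priya 37.
Hassan has the most first-place votes.

Hassan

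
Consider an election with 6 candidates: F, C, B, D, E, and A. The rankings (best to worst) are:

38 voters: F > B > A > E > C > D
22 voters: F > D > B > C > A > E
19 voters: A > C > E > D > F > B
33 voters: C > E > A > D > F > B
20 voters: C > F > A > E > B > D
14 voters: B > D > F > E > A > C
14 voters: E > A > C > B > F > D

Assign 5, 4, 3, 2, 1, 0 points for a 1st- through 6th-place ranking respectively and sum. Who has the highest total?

F

F: 38·5 + 22·5 + 19·1 + 33·1 + 20·4 + 14·3 + 14·1 = 488
C: 38·1 + 22·2 + 19·4 + 33·5 + 20·5 + 14·0 + 14·3 = 465
B: 38·4 + 22·3 + 19·0 + 33·0 + 20·1 + 14·5 + 14·2 = 336
D: 38·0 + 22·4 + 19·2 + 33·2 + 20·0 + 14·4 + 14·0 = 248
E: 38·2 + 22·0 + 19·3 + 33·4 + 20·2 + 14·2 + 14·5 = 403
A: 38·3 + 22·1 + 19·5 + 33·3 + 20·3 + 14·1 + 14·4 = 460
F has the highest Borda score (488).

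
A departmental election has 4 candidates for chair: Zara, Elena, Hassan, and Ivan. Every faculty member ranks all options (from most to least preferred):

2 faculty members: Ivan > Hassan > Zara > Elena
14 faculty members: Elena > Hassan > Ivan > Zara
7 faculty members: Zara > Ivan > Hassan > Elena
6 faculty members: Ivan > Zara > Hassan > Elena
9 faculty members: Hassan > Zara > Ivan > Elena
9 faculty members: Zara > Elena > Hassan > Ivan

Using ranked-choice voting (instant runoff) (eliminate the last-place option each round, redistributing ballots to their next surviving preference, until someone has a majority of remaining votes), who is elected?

Zara

Round 1: Zara 16, Elena 14, Hassan 9, Ivan 8. Eliminate Ivan.
Round 2: Zara 22, Elena 14, Hassan 11. Eliminate Hassan.
Round 3: Zara 33, Elena 14. Zara has a majority.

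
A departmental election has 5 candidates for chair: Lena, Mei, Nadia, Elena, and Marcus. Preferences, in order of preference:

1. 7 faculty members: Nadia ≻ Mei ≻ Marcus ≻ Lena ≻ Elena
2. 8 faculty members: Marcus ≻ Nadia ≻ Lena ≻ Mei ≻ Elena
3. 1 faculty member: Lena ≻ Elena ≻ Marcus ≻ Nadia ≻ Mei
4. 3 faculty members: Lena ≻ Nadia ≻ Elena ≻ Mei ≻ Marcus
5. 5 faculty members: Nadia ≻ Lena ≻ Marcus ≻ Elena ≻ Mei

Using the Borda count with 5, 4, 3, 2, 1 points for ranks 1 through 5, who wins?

Lena: 7·2 + 8·3 + 1·5 + 3·5 + 5·4 = 78
Mei: 7·4 + 8·2 + 1·1 + 3·2 + 5·1 = 56
Nadia: 7·5 + 8·4 + 1·2 + 3·4 + 5·5 = 106
Elena: 7·1 + 8·1 + 1·4 + 3·3 + 5·2 = 38
Marcus: 7·3 + 8·5 + 1·3 + 3·1 + 5·3 = 82
Nadia has the highest Borda score (106).

Nadia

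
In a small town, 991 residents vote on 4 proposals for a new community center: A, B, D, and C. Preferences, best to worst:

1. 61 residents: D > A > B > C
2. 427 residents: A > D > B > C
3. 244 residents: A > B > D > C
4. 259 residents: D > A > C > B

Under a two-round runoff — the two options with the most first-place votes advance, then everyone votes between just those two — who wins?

A

Round 1 first-place votes: A 671, B 0, D 320, C 0.
A and D advance.
Runoff: A is preferred to D by 671 voters; D by 320.
A wins the runoff.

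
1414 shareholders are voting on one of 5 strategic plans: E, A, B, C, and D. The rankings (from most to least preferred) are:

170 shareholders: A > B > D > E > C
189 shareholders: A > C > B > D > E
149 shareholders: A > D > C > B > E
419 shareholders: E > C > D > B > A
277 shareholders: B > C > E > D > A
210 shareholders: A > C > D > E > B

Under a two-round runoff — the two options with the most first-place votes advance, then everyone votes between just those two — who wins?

A

Round 1 first-place votes: E 419, A 718, B 277, C 0, D 0.
A and E advance.
Runoff: A is preferred to E by 718 voters; E by 696.
A wins the runoff.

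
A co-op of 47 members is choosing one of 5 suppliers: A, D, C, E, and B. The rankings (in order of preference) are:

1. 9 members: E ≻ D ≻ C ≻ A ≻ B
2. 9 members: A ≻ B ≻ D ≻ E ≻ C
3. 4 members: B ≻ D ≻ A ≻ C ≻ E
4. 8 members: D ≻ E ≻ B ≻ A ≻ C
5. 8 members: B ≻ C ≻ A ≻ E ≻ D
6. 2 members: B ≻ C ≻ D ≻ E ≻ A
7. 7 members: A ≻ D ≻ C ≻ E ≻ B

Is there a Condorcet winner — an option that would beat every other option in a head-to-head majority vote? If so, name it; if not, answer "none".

A

A vs D: 24–23 for A.
A vs C: 28–19 for A.
A vs E: 28–19 for A.
A vs B: 25–22 for A.
A beats every other option head-to-head.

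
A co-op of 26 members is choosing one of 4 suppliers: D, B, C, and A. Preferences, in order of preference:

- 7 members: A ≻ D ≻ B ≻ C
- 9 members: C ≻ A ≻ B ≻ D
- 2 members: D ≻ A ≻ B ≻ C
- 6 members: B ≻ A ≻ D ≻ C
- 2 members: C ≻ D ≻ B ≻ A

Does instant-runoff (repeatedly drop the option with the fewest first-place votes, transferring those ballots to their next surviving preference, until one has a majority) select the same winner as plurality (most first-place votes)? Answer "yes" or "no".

no

Instant-runoff — R1 D 2, B 6, C 11, A 7 (D out); R2 B 6, C 11, A 9 (B out); R3 C 11, A 15 (A winner). Winner: A.
Plurality — first-place votes: D 2, B 6, C 11, A 7. Winner: C.
The two methods disagree.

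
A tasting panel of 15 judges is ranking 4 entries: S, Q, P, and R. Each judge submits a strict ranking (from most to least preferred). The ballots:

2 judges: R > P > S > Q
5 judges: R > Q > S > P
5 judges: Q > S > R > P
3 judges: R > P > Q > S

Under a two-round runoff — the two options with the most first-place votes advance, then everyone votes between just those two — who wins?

Round 1 first-place votes: S 0, Q 5, P 0, R 10.
R and Q advance.
Runoff: R is preferred to Q by 10 voters; Q by 5.
R wins the runoff.

R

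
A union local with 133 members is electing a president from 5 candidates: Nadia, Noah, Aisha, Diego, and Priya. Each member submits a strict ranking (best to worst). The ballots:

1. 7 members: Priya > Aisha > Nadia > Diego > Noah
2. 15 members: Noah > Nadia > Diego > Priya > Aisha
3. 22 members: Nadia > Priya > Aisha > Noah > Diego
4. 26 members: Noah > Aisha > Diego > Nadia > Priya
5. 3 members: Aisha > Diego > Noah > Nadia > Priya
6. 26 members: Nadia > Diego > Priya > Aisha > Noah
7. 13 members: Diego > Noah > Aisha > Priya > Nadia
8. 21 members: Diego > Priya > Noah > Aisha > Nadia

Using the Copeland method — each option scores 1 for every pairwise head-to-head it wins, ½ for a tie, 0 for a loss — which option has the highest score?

Nadia: beats Diego and Priya; loses to Noah and Aisha → score 2.
Noah: beats Nadia and Aisha; loses to Diego and Priya → score 2.
Aisha: beats Nadia; loses to Noah, Diego, and Priya → score 1.
Diego: beats Noah, Aisha, and Priya; loses to Nadia → score 3.
Priya: beats Noah and Aisha; loses to Nadia and Diego → score 2.
Diego has the best pairwise record.

Diego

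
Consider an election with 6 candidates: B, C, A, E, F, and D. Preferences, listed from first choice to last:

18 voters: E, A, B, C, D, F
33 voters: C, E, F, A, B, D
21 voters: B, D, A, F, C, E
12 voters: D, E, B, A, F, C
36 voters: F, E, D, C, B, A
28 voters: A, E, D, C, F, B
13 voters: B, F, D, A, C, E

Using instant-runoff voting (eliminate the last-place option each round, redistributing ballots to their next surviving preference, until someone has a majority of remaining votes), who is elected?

Round 1: B 34, C 33, A 28, E 18, F 36, D 12. Eliminate D.
Round 2: B 34, C 33, A 28, E 30, F 36. Eliminate A.
Round 3: B 34, C 33, E 58, F 36. Eliminate C.
Round 4: B 34, E 91, F 36. E has a majority.

E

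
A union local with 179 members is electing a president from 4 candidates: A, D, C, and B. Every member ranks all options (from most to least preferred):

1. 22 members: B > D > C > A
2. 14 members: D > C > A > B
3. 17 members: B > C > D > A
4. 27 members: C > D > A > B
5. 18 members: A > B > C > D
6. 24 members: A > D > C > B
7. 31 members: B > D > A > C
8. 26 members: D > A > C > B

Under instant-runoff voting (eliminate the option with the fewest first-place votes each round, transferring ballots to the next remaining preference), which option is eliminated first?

C

Round 1: A 42, D 40, C 27, B 70. Eliminate C.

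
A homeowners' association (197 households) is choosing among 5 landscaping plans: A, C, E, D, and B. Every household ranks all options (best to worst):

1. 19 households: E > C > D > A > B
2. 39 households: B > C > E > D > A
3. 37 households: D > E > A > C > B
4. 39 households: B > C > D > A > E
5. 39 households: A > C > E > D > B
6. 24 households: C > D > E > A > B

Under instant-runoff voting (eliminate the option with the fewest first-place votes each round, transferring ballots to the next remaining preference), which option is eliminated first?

E

Round 1: A 39, C 24, E 19, D 37, B 78. Eliminate E.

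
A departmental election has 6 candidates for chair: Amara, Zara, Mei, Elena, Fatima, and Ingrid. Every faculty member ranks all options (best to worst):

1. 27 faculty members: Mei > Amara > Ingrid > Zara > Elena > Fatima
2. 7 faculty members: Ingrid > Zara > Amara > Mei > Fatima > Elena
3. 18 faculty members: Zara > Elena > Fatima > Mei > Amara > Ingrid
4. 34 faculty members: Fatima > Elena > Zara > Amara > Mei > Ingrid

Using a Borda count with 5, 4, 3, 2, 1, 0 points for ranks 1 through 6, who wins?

Zara

Amara: 27·4 + 7·3 + 18·1 + 34·2 = 215
Zara: 27·2 + 7·4 + 18·5 + 34·3 = 274
Mei: 27·5 + 7·2 + 18·2 + 34·1 = 219
Elena: 27·1 + 7·0 + 18·4 + 34·4 = 235
Fatima: 27·0 + 7·1 + 18·3 + 34·5 = 231
Ingrid: 27·3 + 7·5 + 18·0 + 34·0 = 116
Zara has the highest Borda score (274).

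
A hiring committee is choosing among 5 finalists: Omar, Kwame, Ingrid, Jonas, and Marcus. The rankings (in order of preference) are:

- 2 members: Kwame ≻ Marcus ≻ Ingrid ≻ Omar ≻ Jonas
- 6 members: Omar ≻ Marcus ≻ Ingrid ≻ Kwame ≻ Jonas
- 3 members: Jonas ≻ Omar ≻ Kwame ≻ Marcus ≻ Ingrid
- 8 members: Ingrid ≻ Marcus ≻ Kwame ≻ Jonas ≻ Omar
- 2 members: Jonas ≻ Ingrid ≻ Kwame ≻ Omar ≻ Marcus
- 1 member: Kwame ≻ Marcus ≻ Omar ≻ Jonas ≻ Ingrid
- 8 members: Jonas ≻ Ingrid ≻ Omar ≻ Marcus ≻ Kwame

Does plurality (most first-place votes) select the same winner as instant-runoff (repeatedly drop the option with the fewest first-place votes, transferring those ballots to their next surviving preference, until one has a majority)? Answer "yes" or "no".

no

Plurality — first-place votes: Omar 6, Kwame 3, Ingrid 8, Jonas 13, Marcus 0. Winner: Jonas.
Instant-runoff — R1 Omar 6, Kwame 3, Ingrid 8, Jonas 13, Marcus 0 (Marcus out); R2 Omar 6, Kwame 3, Ingrid 8, Jonas 13 (Kwame out); R3 Omar 7, Ingrid 10, Jonas 13 (Omar out); R4 Ingrid 16, Jonas 14 (Ingrid winner). Winner: Ingrid.
The two methods disagree.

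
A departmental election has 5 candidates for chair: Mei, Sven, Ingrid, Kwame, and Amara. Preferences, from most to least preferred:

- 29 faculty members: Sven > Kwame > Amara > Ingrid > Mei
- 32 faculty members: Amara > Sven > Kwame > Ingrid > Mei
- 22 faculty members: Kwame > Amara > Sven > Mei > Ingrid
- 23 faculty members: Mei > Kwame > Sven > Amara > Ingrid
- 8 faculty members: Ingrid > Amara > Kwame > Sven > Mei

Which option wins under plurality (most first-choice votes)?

Amara

First-place votes: Mei 23, Sven 29, Ingrid 8, Kwame 22, Amara 32.
Amara has the most first-place votes.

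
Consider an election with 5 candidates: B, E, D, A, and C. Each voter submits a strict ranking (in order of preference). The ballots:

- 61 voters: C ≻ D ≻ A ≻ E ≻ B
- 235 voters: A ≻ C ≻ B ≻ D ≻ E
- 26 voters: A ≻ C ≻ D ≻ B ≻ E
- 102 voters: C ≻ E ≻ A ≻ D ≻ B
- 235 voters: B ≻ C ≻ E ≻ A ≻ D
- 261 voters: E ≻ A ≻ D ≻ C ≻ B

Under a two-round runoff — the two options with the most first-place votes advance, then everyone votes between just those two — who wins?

E

Round 1 first-place votes: B 235, E 261, D 0, A 261, C 163.
A and E advance.
Runoff: A is preferred to E by 322 voters; E by 598.
E wins the runoff.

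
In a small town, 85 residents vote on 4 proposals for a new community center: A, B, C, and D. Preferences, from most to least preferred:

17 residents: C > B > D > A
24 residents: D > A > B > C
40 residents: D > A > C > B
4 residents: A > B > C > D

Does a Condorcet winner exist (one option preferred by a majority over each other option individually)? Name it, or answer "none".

D vs A: 81–4 for D.
D vs B: 64–21 for D.
D vs C: 64–21 for D.
D beats every other option head-to-head.

D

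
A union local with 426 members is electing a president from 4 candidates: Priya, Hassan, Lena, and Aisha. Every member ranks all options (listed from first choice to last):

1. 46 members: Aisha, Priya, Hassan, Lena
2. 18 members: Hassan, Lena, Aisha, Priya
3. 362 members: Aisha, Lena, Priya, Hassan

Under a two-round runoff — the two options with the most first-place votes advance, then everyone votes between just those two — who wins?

Aisha

Round 1 first-place votes: Priya 0, Hassan 18, Lena 0, Aisha 408.
Aisha and Hassan advance.
Runoff: Aisha is preferred to Hassan by 408 voters; Hassan by 18.
Aisha wins the runoff.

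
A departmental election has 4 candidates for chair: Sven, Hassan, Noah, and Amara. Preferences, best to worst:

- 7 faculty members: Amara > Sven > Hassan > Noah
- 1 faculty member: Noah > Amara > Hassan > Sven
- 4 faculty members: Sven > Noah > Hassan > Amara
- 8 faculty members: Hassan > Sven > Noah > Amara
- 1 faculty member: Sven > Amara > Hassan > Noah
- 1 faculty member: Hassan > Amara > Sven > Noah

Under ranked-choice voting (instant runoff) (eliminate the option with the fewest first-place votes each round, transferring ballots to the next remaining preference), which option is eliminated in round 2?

Sven

Round 1: Sven 5, Hassan 9, Noah 1, Amara 7. Eliminate Noah.
Round 2: Sven 5, Hassan 9, Amara 8. Eliminate Sven.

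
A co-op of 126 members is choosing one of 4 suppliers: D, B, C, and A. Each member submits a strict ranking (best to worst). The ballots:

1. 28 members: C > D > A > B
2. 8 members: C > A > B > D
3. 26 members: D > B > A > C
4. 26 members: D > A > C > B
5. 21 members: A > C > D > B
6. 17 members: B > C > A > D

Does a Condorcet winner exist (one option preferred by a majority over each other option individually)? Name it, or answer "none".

Checking pairwise contests:
C beats D 74–52.
D beats B 101–25.
A beats C 73–53.
D beats A 80–46.
Every option loses at least one head-to-head, so there is no Condorcet winner.

none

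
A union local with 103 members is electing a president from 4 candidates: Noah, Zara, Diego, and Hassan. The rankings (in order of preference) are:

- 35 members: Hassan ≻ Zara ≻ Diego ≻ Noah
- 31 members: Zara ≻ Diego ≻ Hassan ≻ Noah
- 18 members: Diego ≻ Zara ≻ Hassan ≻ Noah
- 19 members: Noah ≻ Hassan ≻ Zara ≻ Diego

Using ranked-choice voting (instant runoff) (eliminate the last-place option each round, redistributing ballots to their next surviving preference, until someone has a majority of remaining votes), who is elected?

Round 1: Noah 19, Zara 31, Diego 18, Hassan 35. Eliminate Diego.
Round 2: Noah 19, Zara 49, Hassan 35. Eliminate Noah.
Round 3: Zara 49, Hassan 54. Hassan has a majority.

Hassan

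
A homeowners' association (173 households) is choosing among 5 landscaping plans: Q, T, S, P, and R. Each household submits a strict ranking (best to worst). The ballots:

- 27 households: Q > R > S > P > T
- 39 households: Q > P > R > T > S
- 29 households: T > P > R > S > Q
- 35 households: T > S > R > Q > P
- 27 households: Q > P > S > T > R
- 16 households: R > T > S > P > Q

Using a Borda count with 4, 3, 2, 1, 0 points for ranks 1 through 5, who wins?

Q: 27·4 + 39·4 + 29·0 + 35·1 + 27·4 + 16·0 = 407
T: 27·0 + 39·1 + 29·4 + 35·4 + 27·1 + 16·3 = 370
S: 27·2 + 39·0 + 29·1 + 35·3 + 27·2 + 16·2 = 274
P: 27·1 + 39·3 + 29·3 + 35·0 + 27·3 + 16·1 = 328
R: 27·3 + 39·2 + 29·2 + 35·2 + 27·0 + 16·4 = 351
Q has the highest Borda score (407).

Q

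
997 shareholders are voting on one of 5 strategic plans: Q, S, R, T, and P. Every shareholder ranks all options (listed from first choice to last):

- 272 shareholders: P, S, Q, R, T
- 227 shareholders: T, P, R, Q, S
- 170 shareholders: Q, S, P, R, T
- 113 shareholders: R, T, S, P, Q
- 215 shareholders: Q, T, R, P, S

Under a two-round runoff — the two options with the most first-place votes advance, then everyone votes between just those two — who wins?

Round 1 first-place votes: Q 385, S 0, R 113, T 227, P 272.
Q and P advance.
Runoff: Q is preferred to P by 385 voters; P by 612.
P wins the runoff.

P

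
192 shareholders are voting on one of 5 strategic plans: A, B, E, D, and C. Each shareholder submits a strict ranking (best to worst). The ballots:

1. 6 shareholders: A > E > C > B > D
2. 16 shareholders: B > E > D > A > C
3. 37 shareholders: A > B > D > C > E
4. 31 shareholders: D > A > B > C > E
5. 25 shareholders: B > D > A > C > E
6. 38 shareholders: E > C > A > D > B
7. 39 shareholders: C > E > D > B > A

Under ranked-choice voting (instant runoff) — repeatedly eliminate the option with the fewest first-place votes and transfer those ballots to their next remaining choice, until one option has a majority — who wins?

A

Round 1: A 43, B 41, E 38, D 31, C 39. Eliminate D.
Round 2: A 74, B 41, E 38, C 39. Eliminate E.
Round 3: A 74, B 41, C 77. Eliminate B.
Round 4: A 115, C 77. A has a majority.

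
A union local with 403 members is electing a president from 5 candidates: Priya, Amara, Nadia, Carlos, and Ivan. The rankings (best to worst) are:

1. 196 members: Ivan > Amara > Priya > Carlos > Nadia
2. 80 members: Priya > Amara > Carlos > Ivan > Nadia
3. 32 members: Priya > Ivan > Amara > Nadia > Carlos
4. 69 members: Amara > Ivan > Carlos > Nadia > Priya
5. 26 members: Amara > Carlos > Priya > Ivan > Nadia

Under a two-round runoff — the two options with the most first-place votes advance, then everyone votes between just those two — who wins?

Ivan

Round 1 first-place votes: Priya 112, Amara 95, Nadia 0, Carlos 0, Ivan 196.
Ivan and Priya advance.
Runoff: Ivan is preferred to Priya by 265 voters; Priya by 138.
Ivan wins the runoff.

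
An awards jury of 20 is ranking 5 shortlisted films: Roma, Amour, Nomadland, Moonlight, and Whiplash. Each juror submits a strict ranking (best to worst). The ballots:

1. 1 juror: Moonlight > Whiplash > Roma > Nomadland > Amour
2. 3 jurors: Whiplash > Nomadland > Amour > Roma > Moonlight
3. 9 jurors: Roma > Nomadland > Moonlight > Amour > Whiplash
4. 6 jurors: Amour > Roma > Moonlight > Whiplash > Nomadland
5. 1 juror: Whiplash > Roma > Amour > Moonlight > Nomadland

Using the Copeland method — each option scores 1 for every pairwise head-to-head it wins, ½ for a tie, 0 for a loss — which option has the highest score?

Roma

Roma: beats Amour, Nomadland, Moonlight, and Whiplash → score 4.
Amour: beats Whiplash; ties Moonlight; loses to Roma and Nomadland → score 1.5.
Nomadland: beats Amour and Moonlight; loses to Roma and Whiplash → score 2.
Moonlight: beats Whiplash; ties Amour; loses to Roma and Nomadland → score 1.5.
Whiplash: beats Nomadland; loses to Roma, Amour, and Moonlight → score 1.
Roma has the best pairwise record.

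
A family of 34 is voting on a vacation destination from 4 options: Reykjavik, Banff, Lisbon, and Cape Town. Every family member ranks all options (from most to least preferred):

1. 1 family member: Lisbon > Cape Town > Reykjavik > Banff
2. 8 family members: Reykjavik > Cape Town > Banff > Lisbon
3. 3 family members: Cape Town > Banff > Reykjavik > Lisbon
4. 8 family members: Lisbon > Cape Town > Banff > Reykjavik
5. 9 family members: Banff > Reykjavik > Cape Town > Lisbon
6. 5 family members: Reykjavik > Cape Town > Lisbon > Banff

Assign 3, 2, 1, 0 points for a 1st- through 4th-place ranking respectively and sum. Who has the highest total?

Reykjavik: 1·1 + 8·3 + 3·1 + 8·0 + 9·2 + 5·3 = 61
Banff: 1·0 + 8·1 + 3·2 + 8·1 + 9·3 + 5·0 = 49
Lisbon: 1·3 + 8·0 + 3·0 + 8·3 + 9·0 + 5·1 = 32
Cape Town: 1·2 + 8·2 + 3·3 + 8·2 + 9·1 + 5·2 = 62
Cape Town has the highest Borda score (62).

Cape Town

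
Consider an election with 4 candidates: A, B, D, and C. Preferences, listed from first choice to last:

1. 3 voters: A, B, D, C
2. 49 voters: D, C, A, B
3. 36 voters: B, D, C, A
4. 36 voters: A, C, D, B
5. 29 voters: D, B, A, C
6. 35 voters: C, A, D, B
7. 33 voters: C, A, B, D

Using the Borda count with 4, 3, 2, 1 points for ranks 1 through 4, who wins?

C

A: 3·4 + 49·2 + 36·1 + 36·4 + 29·2 + 35·3 + 33·3 = 552
B: 3·3 + 49·1 + 36·4 + 36·1 + 29·3 + 35·1 + 33·2 = 426
D: 3·2 + 49·4 + 36·3 + 36·2 + 29·4 + 35·2 + 33·1 = 601
C: 3·1 + 49·3 + 36·2 + 36·3 + 29·1 + 35·4 + 33·4 = 631
C has the highest Borda score (631).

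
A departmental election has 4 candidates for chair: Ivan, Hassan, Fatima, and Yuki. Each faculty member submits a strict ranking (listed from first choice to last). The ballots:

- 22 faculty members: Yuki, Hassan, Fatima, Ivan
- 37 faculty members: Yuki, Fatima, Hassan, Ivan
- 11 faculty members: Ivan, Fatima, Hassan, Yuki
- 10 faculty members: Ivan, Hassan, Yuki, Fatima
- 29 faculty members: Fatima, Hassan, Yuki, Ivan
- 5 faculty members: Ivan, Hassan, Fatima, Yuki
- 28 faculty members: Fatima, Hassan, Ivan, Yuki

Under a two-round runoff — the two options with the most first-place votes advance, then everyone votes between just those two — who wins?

Fatima

Round 1 first-place votes: Ivan 26, Hassan 0, Fatima 57, Yuki 59.
Yuki and Fatima advance.
Runoff: Yuki is preferred to Fatima by 69 voters; Fatima by 73.
Fatima wins the runoff.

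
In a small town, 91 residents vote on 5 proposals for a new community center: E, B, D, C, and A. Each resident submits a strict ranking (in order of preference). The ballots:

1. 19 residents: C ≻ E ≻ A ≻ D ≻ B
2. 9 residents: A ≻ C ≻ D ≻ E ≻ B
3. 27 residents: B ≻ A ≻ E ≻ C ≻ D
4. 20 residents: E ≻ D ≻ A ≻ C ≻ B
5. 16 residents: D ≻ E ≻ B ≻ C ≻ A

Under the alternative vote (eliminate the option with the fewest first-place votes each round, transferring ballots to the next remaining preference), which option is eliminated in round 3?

B

Round 1: E 20, B 27, D 16, C 19, A 9. Eliminate A.
Round 2: E 20, B 27, D 16, C 28. Eliminate D.
Round 3: E 36, B 27, C 28. Eliminate B.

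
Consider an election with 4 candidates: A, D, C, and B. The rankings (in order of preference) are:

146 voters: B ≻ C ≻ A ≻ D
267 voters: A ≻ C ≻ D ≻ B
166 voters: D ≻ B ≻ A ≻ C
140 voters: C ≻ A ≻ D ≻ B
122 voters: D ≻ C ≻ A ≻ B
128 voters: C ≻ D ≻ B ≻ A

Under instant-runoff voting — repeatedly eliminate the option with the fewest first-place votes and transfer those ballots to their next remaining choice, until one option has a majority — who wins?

Round 1: A 267, D 288, C 268, B 146. Eliminate B.
Round 2: A 267, D 288, C 414. Eliminate A.
Round 3: D 288, C 681. C has a majority.

C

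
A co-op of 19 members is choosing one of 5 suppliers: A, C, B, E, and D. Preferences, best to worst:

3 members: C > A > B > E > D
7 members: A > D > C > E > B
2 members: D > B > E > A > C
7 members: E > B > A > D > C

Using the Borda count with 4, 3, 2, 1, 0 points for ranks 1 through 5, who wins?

A

A: 3·3 + 7·4 + 2·1 + 7·2 = 53
C: 3·4 + 7·2 + 2·0 + 7·0 = 26
B: 3·2 + 7·0 + 2·3 + 7·3 = 33
E: 3·1 + 7·1 + 2·2 + 7·4 = 42
D: 3·0 + 7·3 + 2·4 + 7·1 = 36
A has the highest Borda score (53).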